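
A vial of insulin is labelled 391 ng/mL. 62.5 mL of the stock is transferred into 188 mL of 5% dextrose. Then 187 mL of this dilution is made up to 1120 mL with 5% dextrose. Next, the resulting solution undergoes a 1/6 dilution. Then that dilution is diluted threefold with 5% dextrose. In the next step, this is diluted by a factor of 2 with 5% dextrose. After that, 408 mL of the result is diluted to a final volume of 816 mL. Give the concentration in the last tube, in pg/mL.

Overall dilution factor = 4.008 × 5.989 × 6 × 3 × 2 × 2 = 1728.
391 ng/mL / 1728 = 0.226 ng/mL = 226 pg/mL.

226 pg/mL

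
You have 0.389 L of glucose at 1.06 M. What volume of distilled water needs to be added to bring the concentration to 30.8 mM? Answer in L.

30.8 mM = 0.0308 M.
V₂ = C₁V₁/C₂ = 1.06 × 0.389 / 0.0308 = 13.4 L.
Diluent to add = V₂ − V₁ = 13.4 − 0.389 = 13.0 L.

13.0 L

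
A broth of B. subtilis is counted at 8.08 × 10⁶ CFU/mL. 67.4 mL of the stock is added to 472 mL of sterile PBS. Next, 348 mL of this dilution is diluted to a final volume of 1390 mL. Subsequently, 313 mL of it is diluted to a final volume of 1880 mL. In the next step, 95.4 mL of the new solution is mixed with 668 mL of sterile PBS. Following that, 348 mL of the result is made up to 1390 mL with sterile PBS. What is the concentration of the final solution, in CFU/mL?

1320 CFU/mL

Overall dilution factor = 8.003 × 3.994 × 6.006 × 8.002 × 3.994 = 6137.
8.08 × 10⁶ CFU/mL / 6137 = 1320 CFU/mL.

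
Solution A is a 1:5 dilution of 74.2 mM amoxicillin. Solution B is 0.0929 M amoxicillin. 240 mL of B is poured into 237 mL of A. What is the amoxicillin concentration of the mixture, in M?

C_A = 74.2 mM / 5 = 14.8 mM.
C_B = 0.0929 M = 92.9 mM.
C_mix = (C_A·V_A + C_B·V_B)/(V_A + V_B) = (14.8×237 + 92.9×240) / 477.0 = 54.1 mM = 0.0541 M.

0.0541 M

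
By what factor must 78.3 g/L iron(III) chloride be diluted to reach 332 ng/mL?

2.36 × 10⁵

Factor = C₀/C_target = 78.3 g/L / 332 ng/mL = 2.36 × 10⁵.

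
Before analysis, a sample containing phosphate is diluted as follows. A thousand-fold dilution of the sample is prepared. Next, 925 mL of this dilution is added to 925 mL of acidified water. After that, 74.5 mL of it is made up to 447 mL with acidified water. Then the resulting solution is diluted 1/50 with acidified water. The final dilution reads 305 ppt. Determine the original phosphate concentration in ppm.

Overall dilution factor = 1000 × 2 × 6 × 50 = 6.00 × 10⁵.
Original = 305 ppt × 6.00 × 10⁵ = 1.83 × 10⁸ ppt = 183 ppm.

183 ppm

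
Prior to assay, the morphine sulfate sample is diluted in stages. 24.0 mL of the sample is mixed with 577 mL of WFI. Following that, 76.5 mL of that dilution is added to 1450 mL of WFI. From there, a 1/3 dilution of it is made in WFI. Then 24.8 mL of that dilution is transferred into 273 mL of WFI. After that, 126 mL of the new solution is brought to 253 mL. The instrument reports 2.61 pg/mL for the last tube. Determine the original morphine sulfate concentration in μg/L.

Overall dilution factor = 25.04 × 19.95 × 3 × 12.01 × 2.008 = 3.61 × 10⁴.
Original = 2.61 pg/mL × 3.61 × 10⁴ = 9.43 × 10⁴ pg/mL = 94.3 μg/L.

94.3 μg/L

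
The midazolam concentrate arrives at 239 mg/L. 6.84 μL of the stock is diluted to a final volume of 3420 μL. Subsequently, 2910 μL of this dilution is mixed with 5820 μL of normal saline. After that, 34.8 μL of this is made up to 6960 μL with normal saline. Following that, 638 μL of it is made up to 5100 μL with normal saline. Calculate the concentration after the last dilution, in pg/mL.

Overall dilution factor = 500 × 3 × 200 × 7.994 = 2.40 × 10⁶.
239 mg/L / 2.40 × 10⁶ = 9.97 × 10⁻⁵ mg/L = 99.7 pg/mL.

99.7 pg/mL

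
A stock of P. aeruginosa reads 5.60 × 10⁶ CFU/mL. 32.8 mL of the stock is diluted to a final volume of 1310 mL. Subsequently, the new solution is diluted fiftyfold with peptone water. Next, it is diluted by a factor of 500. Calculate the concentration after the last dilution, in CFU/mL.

5.61 CFU/mL

Overall dilution factor = 39.94 × 50 × 500 = 9.98 × 10⁵.
5.60 × 10⁶ CFU/mL / 9.98 × 10⁵ = 5.61 CFU/mL.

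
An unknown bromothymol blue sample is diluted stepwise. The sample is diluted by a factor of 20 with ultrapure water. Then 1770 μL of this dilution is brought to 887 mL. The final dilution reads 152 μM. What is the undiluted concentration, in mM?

1520 mM

Overall dilution factor = 20 × 501.1 = 1.00 × 10⁴.
Original = 152 μM × 1.00 × 10⁴ = 1.52 × 10⁶ μM = 1520 mM.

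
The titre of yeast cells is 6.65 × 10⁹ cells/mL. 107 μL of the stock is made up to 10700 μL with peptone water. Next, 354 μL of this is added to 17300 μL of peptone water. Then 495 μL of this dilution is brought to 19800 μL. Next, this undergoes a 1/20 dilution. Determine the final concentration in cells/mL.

Overall dilution factor = 100 × 49.87 × 40 × 20 = 3.99 × 10⁶.
6.65 × 10⁹ cells/mL / 3.99 × 10⁶ = 1670 cells/mL.

1670 cells/mL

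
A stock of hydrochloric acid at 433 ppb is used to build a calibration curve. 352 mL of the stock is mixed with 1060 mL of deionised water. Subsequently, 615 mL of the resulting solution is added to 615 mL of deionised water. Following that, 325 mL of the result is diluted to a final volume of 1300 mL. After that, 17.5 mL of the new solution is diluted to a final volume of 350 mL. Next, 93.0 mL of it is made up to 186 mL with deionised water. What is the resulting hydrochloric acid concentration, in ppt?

337 ppt

Overall dilution factor = 4.011 × 2 × 4 × 20 × 2 = 1284.
433 ppb / 1284 = 0.337 ppb = 337 ppt.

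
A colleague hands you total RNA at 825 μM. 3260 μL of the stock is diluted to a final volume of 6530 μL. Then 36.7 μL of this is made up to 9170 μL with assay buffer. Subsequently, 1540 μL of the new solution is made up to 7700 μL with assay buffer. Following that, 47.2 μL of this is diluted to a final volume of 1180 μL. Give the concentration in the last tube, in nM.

13.2 nM

Overall dilution factor = 2.003 × 249.9 × 5 × 25 = 6.26 × 10⁴.
825 μM / 6.26 × 10⁴ = 0.0132 μM = 13.2 nM.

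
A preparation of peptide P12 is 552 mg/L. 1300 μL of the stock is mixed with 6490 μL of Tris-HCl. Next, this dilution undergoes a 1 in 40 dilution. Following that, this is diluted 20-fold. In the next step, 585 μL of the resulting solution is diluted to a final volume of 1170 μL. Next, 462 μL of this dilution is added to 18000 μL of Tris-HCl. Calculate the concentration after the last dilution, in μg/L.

1.44 μg/L

Overall dilution factor = 5.992 × 40 × 20 × 2 × 39.96 = 3.83 × 10⁵.
552 mg/L / 3.83 × 10⁵ = 1.44 × 10⁻³ mg/L = 1.44 μg/L.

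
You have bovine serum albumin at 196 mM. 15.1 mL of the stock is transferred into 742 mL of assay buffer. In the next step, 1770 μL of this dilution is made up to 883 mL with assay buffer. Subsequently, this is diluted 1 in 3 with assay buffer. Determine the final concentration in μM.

2.61 μM

Overall dilution factor = 50.14 × 498.9 × 3 = 7.50 × 10⁴.
196 mM / 7.50 × 10⁴ = 2.61 × 10⁻³ mM = 2.61 μM.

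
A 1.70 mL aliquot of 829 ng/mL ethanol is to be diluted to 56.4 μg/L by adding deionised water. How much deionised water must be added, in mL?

23.3 mL

56.4 μg/L = 56.4 ng/mL.
V₂ = C₁V₁/C₂ = 829 × 1.70 / 56.4 = 25.0 mL.
Diluent to add = V₂ − V₁ = 25.0 − 1.70 = 23.3 mL.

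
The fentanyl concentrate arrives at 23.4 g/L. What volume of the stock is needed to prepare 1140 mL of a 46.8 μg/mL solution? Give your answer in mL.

2.28 mL

46.8 μg/mL = 0.0468 g/L.
V₁ = C₂V₂/C₁ = 0.0468 × 1140 / 23.4 = 2.28 mL.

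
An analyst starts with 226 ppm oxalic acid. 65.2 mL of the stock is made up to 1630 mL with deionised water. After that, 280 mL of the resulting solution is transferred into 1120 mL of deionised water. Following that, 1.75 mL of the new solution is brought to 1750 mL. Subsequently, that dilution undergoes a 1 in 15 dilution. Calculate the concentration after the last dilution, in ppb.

Overall dilution factor = 25 × 5 × 1000 × 15 = 1.88 × 10⁶.
226 ppm / 1.88 × 10⁶ = 1.21 × 10⁻⁴ ppm = 0.121 ppb.

0.121 ppb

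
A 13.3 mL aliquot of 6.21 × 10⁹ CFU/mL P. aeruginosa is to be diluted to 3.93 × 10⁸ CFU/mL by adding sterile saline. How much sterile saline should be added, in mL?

V₂ = C₁V₁/C₂ = 6.21 × 10⁹ × 13.3 / 3.93 × 10⁸ = 210 mL.
Diluent to add = V₂ − V₁ = 210 − 13.3 = 197 mL.

197 mL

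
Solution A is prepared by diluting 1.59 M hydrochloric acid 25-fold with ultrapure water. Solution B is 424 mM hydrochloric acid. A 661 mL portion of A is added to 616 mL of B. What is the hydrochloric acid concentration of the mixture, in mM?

C_A = 1.59 M / 25 = 0.0636 M.
C_B = 424 mM = 0.424 M.
C_mix = (C_A·V_A + C_B·V_B)/(V_A + V_B) = (0.0636×661 + 0.424×616) / 1277 = 0.237 M = 237 mM.

237 mM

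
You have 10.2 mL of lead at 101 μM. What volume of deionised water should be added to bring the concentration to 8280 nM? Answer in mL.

114 mL

8280 nM = 8.28 μM.
V₂ = C₁V₁/C₂ = 101 × 10.2 / 8.28 = 124 mL.
Diluent to add = V₂ − V₁ = 124 − 10.2 = 114 mL.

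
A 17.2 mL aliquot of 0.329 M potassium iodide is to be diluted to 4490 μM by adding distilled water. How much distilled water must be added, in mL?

1240 mL

4490 μM = 4.49 × 10⁻³ M.
V₂ = C₁V₁/C₂ = 0.329 × 17.2 / 4.49 × 10⁻³ = 1260 mL.
Diluent to add = V₂ − V₁ = 1260 − 17.2 = 1240 mL.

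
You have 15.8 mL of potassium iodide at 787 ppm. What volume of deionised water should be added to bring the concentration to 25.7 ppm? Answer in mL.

468 mL

V₂ = C₁V₁/C₂ = 787 × 15.8 / 25.7 = 484 mL.
Diluent to add = V₂ − V₁ = 484 − 15.8 = 468 mL.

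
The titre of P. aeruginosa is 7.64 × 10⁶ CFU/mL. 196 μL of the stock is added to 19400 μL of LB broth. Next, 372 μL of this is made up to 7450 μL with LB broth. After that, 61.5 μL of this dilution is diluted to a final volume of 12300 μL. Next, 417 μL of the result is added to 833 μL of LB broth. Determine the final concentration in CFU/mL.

Overall dilution factor = 99.98 × 20.03 × 200 × 2.998 = 1.20 × 10⁶.
7.64 × 10⁶ CFU/mL / 1.20 × 10⁶ = 6.36 CFU/mL.

6.36 CFU/mL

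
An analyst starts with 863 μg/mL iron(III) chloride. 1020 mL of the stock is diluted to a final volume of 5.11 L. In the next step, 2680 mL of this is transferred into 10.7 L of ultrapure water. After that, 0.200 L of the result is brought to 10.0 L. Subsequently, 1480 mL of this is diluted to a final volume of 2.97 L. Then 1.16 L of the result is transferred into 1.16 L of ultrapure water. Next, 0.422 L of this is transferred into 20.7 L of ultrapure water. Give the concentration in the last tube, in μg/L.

Overall dilution factor = 5.010 × 4.993 × 50 × 2.007 × 2 × 50.05 = 2.51 × 10⁵.
863 μg/mL / 2.51 × 10⁵ = 3.44 × 10⁻³ μg/mL = 3.44 μg/L.

3.44 μg/L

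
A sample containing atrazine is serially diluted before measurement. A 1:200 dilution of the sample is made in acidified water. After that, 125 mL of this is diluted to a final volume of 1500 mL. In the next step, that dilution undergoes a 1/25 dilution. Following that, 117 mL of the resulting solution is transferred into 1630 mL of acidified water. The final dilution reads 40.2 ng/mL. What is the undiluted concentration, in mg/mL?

36.0 mg/mL

Overall dilution factor = 200 × 12 × 25 × 14.93 = 8.96 × 10⁵.
Original = 40.2 ng/mL × 8.96 × 10⁵ = 3.60 × 10⁷ ng/mL = 36.0 mg/mL.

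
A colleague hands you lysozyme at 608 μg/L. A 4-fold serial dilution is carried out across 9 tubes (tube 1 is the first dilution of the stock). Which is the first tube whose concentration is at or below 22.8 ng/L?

Tube n has concentration 608 μg/L / 4ⁿ.
Need 4ⁿ ≥ 608 μg/L / 22.8 ng/L = 2.67 × 10⁴, so n ≥ 7.35.
First such tube: n = 8.

tube 8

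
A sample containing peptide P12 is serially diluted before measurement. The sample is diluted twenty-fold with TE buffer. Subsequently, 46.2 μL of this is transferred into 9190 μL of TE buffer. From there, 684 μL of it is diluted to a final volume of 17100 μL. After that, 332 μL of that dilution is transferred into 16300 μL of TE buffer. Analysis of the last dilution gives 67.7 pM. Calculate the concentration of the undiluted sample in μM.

Overall dilution factor = 20 × 199.9 × 25 × 50.10 = 5.01 × 10⁶.
Original = 67.7 pM × 5.01 × 10⁶ = 3.39 × 10⁸ pM = 339 μM.

339 μM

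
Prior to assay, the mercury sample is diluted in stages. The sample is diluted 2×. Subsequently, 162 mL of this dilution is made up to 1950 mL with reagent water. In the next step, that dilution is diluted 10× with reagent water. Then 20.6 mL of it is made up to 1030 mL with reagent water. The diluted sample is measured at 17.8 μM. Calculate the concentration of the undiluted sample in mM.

214 mM

Overall dilution factor = 2 × 12.04 × 10 × 50 = 1.20 × 10⁴.
Original = 17.8 μM × 1.20 × 10⁴ = 2.14 × 10⁵ μM = 214 mM.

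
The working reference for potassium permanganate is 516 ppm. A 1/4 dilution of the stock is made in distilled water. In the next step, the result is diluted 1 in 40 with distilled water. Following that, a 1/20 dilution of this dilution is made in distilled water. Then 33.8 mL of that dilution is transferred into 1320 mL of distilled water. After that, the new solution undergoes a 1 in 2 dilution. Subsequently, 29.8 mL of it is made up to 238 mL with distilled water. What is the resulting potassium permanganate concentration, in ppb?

Overall dilution factor = 4 × 40 × 20 × 40.05 × 2 × 7.987 = 2.05 × 10⁶.
516 ppm / 2.05 × 10⁶ = 2.52 × 10⁻⁴ ppm = 0.252 ppb.

0.252 ppb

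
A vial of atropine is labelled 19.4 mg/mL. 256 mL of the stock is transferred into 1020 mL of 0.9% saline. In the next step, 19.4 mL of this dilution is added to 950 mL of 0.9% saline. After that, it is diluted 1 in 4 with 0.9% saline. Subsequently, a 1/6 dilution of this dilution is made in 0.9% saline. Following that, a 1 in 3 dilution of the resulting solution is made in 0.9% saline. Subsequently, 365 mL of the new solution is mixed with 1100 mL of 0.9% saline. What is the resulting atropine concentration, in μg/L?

270 μg/L

Overall dilution factor = 4.984 × 49.97 × 4 × 6 × 3 × 4.014 = 7.20 × 10⁴.
19.4 mg/mL / 7.20 × 10⁴ = 2.70 × 10⁻⁴ mg/mL = 270 μg/L.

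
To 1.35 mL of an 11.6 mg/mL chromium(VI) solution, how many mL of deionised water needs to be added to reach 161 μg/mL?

95.9 mL

161 μg/mL = 0.161 mg/mL.
V₂ = C₁V₁/C₂ = 11.6 × 1.35 / 0.161 = 97.3 mL.
Diluent to add = V₂ − V₁ = 97.3 − 1.35 = 95.9 mL.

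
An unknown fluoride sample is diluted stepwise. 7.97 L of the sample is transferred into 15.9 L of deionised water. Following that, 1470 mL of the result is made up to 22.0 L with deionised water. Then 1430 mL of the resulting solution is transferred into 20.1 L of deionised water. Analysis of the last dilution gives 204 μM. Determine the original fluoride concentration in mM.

Overall dilution factor = 2.995 × 14.97 × 15.06 = 675.
Original = 204 μM × 675 = 1.38 × 10⁵ μM = 138 mM.

138 mM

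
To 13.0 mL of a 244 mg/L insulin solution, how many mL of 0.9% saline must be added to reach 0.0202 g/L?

144 mL

0.0202 g/L = 20.2 mg/L.
V₂ = C₁V₁/C₂ = 244 × 13.0 / 20.2 = 157 mL.
Diluent to add = V₂ − V₁ = 157 − 13.0 = 144 mL.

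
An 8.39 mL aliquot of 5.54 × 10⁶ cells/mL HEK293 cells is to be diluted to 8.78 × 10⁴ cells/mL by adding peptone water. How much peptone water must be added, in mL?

V₂ = C₁V₁/C₂ = 5.54 × 10⁶ × 8.39 / 8.78 × 10⁴ = 529 mL.
Diluent to add = V₂ − V₁ = 529 − 8.39 = 521 mL.

521 mL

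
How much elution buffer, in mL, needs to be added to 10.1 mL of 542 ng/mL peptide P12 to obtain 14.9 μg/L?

357 mL

14.9 μg/L = 14.9 ng/mL.
V₂ = C₁V₁/C₂ = 542 × 10.1 / 14.9 = 367 mL.
Diluent to add = V₂ − V₁ = 367 − 10.1 = 357 mL.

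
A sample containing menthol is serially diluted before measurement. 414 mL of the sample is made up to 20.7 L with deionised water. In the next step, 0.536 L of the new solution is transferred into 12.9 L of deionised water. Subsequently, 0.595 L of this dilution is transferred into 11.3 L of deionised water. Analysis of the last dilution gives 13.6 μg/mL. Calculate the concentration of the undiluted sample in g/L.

341 g/L

Overall dilution factor = 50 × 25.07 × 19.99 = 2.51 × 10⁴.
Original = 13.6 μg/mL × 2.51 × 10⁴ = 3.41 × 10⁵ μg/mL = 341 g/L.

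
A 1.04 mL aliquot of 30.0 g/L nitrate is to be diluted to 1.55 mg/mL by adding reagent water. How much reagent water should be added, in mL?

19.1 mL

1.55 mg/mL = 1.55 g/L.
V₂ = C₁V₁/C₂ = 30.0 × 1.04 / 1.55 = 20.1 mL.
Diluent to add = V₂ − V₁ = 20.1 − 1.04 = 19.1 mL.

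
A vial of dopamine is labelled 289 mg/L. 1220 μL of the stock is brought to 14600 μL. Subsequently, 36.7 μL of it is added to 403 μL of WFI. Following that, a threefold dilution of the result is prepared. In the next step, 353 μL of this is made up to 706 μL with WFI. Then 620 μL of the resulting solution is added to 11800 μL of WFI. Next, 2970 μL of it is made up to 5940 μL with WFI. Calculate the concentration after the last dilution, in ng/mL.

Overall dilution factor = 11.97 × 11.98 × 3 × 2 × 20.03 × 2 = 3.45 × 10⁴.
289 mg/L / 3.45 × 10⁴ = 8.39 × 10⁻³ mg/L = 8.39 ng/mL.

8.39 ng/mL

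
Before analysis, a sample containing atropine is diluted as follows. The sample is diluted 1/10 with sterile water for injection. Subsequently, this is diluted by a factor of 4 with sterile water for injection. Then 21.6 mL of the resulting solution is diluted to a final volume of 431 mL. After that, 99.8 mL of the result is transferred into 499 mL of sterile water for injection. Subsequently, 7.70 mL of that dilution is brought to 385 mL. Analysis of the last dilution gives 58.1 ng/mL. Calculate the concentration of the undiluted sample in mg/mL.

13.9 mg/mL

Overall dilution factor = 10 × 4 × 19.95 × 6 × 50 = 2.39 × 10⁵.
Original = 58.1 ng/mL × 2.39 × 10⁵ = 1.39 × 10⁷ ng/mL = 13.9 mg/mL.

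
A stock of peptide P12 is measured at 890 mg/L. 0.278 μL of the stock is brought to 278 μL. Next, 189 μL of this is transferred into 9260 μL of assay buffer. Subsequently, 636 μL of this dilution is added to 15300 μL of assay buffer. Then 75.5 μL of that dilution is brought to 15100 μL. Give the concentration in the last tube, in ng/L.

3.55 ng/L

Overall dilution factor = 1000 × 49.99 × 25.06 × 200 = 2.51 × 10⁸.
890 mg/L / 2.51 × 10⁸ = 3.55 × 10⁻⁶ mg/L = 3.55 ng/L.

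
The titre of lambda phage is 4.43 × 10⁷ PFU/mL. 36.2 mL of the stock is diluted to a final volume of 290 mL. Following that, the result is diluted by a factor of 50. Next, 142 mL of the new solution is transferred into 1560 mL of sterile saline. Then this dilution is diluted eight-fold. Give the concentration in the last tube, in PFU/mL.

Overall dilution factor = 8.011 × 50 × 11.99 × 8 = 3.84 × 10⁴.
4.43 × 10⁷ PFU/mL / 3.84 × 10⁴ = 1150 PFU/mL.

1150 PFU/mL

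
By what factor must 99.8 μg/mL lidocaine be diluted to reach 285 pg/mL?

3.50 × 10⁵

Factor = C₀/C_target = 99.8 μg/mL / 285 pg/mL = 3.50 × 10⁵.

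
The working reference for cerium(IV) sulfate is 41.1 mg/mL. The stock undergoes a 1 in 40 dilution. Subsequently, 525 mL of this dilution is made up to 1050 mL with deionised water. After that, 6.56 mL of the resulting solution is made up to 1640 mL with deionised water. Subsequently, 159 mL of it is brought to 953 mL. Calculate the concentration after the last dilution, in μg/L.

343 μg/L

Overall dilution factor = 40 × 2 × 250 × 5.994 = 1.20 × 10⁵.
41.1 mg/mL / 1.20 × 10⁵ = 3.43 × 10⁻⁴ mg/mL = 343 μg/L.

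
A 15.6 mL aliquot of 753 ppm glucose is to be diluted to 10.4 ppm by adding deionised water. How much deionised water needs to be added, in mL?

1110 mL

V₂ = C₁V₁/C₂ = 753 × 15.6 / 10.4 = 1130 mL.
Diluent to add = V₂ − V₁ = 1130 − 15.6 = 1110 mL.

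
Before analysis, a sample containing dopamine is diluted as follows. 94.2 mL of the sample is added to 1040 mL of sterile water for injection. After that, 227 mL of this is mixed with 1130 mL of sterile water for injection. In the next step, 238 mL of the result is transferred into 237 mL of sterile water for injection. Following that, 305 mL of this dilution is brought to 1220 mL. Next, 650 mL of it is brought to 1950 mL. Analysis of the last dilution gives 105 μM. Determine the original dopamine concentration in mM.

Overall dilution factor = 12.04 × 5.978 × 1.996 × 4 × 3 = 1724.
Original = 105 μM × 1724 = 1.81 × 10⁵ μM = 181 mM.

181 mM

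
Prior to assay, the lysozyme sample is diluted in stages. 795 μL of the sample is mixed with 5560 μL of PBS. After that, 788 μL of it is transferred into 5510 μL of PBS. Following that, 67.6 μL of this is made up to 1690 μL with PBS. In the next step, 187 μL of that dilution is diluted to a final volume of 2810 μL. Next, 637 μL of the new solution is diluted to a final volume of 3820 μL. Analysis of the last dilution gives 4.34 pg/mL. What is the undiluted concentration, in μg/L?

625 μg/L

Overall dilution factor = 7.994 × 7.992 × 25 × 15.03 × 5.997 = 1.44 × 10⁵.
Original = 4.34 pg/mL × 1.44 × 10⁵ = 6.25 × 10⁵ pg/mL = 625 μg/L.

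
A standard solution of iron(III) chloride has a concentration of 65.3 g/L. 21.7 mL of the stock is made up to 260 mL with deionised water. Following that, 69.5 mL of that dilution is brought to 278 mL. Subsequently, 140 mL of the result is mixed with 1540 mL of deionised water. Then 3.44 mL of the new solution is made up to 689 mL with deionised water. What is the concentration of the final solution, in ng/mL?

Overall dilution factor = 11.98 × 4 × 12 × 200.3 = 1.15 × 10⁵.
65.3 g/L / 1.15 × 10⁵ = 5.67 × 10⁻⁴ g/L = 567 ng/mL.

567 ng/mL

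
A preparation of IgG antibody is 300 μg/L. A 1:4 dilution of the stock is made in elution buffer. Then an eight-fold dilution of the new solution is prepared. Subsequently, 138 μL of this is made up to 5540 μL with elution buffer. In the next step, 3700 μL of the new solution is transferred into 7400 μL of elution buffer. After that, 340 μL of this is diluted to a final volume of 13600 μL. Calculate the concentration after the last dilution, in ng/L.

1.95 ng/L

Overall dilution factor = 4 × 8 × 40.14 × 3 × 40 = 1.54 × 10⁵.
300 μg/L / 1.54 × 10⁵ = 1.95 × 10⁻³ μg/L = 1.95 ng/L.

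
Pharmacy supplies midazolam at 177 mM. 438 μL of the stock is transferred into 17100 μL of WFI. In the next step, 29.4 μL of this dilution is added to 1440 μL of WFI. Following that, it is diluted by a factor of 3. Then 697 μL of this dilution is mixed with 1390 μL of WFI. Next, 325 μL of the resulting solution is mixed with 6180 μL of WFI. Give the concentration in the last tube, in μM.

0.492 μM

Overall dilution factor = 40.04 × 49.98 × 3 × 2.994 × 20.02 = 3.60 × 10⁵.
177 mM / 3.60 × 10⁵ = 4.92 × 10⁻⁴ mM = 0.492 μM.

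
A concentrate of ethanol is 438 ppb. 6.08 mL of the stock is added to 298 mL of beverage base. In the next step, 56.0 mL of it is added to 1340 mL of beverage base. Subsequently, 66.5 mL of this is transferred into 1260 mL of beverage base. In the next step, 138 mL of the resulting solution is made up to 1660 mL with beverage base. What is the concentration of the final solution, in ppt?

Overall dilution factor = 50.01 × 24.93 × 19.95 × 12.03 = 2.99 × 10⁵.
438 ppb / 2.99 × 10⁵ = 1.46 × 10⁻³ ppb = 1.46 ppt.

1.46 ppt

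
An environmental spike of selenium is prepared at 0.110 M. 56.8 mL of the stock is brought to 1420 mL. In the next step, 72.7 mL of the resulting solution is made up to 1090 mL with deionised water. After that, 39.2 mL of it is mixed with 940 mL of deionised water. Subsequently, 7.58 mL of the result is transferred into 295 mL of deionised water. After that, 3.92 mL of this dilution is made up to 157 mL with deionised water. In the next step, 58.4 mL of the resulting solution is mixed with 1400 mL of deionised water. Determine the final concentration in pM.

294 pM

Overall dilution factor = 25 × 14.99 × 24.98 × 39.92 × 40.05 × 24.97 = 3.74 × 10⁸.
0.110 M / 3.74 × 10⁸ = 2.94 × 10⁻¹⁰ M = 294 pM.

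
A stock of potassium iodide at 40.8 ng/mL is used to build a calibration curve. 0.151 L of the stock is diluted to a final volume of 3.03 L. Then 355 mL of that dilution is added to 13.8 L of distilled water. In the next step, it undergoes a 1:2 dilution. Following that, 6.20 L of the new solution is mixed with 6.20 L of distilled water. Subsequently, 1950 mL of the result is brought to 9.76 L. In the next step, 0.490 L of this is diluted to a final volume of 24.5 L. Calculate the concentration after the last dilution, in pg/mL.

Overall dilution factor = 20.07 × 39.87 × 2 × 2 × 5.005 × 50 = 8.01 × 10⁵.
40.8 ng/mL / 8.01 × 10⁵ = 5.09 × 10⁻⁵ ng/mL = 0.0509 pg/mL.

0.0509 pg/mL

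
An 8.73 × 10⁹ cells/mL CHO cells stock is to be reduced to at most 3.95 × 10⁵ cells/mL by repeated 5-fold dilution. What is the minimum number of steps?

7

Need 5ⁿ ≥ 2.21 × 10⁴, so n ≥ log(2.21 × 10⁴)/log(5) = 6.22.
Minimum whole steps: n = 7.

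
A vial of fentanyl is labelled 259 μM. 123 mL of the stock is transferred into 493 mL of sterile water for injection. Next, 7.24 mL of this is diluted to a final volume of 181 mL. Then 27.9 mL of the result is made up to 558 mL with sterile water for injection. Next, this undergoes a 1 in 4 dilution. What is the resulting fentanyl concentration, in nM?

25.9 nM

Overall dilution factor = 5.008 × 25 × 20 × 4 = 1.00 × 10⁴.
259 μM / 1.00 × 10⁴ = 0.0259 μM = 25.9 nM.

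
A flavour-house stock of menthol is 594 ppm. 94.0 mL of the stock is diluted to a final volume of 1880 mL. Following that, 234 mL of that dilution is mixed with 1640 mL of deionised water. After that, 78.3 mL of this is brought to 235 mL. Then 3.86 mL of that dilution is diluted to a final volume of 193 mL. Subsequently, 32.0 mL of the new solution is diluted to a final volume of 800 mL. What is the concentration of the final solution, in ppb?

0.989 ppb

Overall dilution factor = 20 × 8.009 × 3.001 × 50 × 25 = 6.01 × 10⁵.
594 ppm / 6.01 × 10⁵ = 9.89 × 10⁻⁴ ppm = 0.989 ppb.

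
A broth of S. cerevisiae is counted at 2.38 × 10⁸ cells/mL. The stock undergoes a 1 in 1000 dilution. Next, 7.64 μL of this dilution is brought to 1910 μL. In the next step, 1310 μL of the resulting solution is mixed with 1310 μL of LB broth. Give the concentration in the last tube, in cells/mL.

476 cells/mL

Overall dilution factor = 1000 × 250 × 2 = 5.00 × 10⁵.
2.38 × 10⁸ cells/mL / 5.00 × 10⁵ = 476 cells/mL.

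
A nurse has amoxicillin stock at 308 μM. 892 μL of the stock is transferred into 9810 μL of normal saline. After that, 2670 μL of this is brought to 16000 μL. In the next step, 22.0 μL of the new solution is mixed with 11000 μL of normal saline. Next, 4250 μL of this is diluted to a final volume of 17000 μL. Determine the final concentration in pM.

2140 pM

Overall dilution factor = 12.00 × 5.993 × 501 × 4 = 1.44 × 10⁵.
308 μM / 1.44 × 10⁵ = 2.14 × 10⁻³ μM = 2140 pM.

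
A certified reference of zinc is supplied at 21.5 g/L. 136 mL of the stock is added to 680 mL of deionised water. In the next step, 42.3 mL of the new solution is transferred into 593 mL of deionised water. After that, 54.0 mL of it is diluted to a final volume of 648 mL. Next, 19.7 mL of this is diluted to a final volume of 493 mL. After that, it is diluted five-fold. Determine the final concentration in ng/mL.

Overall dilution factor = 6 × 15.02 × 12 × 25.03 × 5 = 1.35 × 10⁵.
21.5 g/L / 1.35 × 10⁵ = 1.59 × 10⁻⁴ g/L = 159 ng/mL.

159 ng/mL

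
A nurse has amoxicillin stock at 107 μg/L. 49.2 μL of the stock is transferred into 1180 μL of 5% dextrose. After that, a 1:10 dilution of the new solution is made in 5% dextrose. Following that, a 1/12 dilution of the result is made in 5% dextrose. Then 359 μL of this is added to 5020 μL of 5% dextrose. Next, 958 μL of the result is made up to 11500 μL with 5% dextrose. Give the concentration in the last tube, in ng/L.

Overall dilution factor = 24.98 × 10 × 12 × 14.98 × 12.00 = 5.39 × 10⁵.
107 μg/L / 5.39 × 10⁵ = 1.98 × 10⁻⁴ μg/L = 0.198 ng/L.

0.198 ng/L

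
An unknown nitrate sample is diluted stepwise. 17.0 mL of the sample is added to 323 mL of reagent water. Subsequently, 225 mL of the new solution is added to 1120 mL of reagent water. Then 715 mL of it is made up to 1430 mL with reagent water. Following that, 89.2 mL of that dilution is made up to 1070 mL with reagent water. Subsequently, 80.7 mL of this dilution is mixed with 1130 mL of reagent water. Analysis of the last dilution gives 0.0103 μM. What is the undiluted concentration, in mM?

0.443 mM

Overall dilution factor = 20 × 5.978 × 2 × 12.00 × 15.00 = 4.30 × 10⁴.
Original = 0.0103 μM × 4.30 × 10⁴ = 443 μM = 0.443 mM.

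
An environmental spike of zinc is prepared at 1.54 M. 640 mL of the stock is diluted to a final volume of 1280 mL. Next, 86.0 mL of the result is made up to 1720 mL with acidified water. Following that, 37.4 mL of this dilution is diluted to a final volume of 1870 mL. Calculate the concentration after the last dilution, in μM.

770 μM

Overall dilution factor = 2 × 20 × 50 = 2000.
1.54 M / 2000 = 7.70 × 10⁻⁴ M = 770 μM.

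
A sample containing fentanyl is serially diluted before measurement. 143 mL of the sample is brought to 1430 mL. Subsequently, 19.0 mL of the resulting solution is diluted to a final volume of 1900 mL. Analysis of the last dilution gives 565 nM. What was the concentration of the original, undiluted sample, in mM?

0.565 mM

Overall dilution factor = 10 × 100 = 1000.
Original = 565 nM × 1000 = 5.65 × 10⁵ nM = 0.565 mM.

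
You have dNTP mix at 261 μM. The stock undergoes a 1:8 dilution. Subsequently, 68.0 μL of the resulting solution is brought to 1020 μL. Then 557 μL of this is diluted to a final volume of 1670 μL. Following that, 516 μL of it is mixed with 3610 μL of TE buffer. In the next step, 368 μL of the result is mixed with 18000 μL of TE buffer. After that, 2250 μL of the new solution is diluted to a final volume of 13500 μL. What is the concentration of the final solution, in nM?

0.303 nM

Overall dilution factor = 8 × 15 × 2.998 × 7.996 × 49.91 × 6 = 8.62 × 10⁵.
261 μM / 8.62 × 10⁵ = 3.03 × 10⁻⁴ μM = 0.303 nM.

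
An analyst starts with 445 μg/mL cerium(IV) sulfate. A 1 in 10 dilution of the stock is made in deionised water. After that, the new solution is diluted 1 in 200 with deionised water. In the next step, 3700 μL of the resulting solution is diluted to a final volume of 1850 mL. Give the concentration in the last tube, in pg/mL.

Overall dilution factor = 10 × 200 × 500 = 1.00 × 10⁶.
445 μg/mL / 1.00 × 10⁶ = 4.45 × 10⁻⁴ μg/mL = 445 pg/mL.

445 pg/mL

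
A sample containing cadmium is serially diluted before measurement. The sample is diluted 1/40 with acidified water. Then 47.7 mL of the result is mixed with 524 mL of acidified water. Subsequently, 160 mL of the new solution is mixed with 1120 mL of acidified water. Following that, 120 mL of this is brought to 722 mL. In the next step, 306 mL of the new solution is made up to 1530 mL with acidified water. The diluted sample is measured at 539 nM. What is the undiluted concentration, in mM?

Overall dilution factor = 40 × 11.99 × 8 × 6.017 × 5 = 1.15 × 10⁵.
Original = 539 nM × 1.15 × 10⁵ = 6.22 × 10⁷ nM = 62.2 mM.

62.2 mM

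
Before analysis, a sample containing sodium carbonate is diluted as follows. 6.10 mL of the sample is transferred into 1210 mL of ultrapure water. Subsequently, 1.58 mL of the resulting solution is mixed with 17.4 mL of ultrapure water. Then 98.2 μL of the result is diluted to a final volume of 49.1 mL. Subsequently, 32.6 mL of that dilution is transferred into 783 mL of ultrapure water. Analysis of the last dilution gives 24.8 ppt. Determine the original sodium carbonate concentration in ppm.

Overall dilution factor = 199.4 × 12.01 × 500 × 25.02 = 3.00 × 10⁷.
Original = 24.8 ppt × 3.00 × 10⁷ = 7.43 × 10⁸ ppt = 743 ppm.

743 ppm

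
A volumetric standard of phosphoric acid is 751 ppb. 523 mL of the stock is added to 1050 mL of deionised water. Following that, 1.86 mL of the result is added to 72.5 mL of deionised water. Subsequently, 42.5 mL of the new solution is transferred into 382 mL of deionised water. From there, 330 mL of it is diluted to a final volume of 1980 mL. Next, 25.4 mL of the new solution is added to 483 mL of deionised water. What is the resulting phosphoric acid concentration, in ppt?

Overall dilution factor = 3.008 × 39.98 × 9.988 × 6 × 20.02 = 1.44 × 10⁵.
751 ppb / 1.44 × 10⁵ = 5.21 × 10⁻³ ppb = 5.21 ppt.

5.21 ppt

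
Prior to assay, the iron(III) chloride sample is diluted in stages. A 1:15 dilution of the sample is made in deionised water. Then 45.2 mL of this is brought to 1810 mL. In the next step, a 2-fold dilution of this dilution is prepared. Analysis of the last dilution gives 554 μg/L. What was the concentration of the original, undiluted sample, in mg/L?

666 mg/L

Overall dilution factor = 15 × 40.04 × 2 = 1201.
Original = 554 μg/L × 1201 = 6.66 × 10⁵ μg/L = 666 mg/L.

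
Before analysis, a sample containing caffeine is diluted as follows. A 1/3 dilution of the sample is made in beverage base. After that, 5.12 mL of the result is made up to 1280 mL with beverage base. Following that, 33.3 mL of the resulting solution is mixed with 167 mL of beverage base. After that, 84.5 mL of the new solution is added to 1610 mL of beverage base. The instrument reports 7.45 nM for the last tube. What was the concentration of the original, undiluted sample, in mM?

0.674 mM

Overall dilution factor = 3 × 250 × 6.015 × 20.05 = 9.05 × 10⁴.
Original = 7.45 nM × 9.05 × 10⁴ = 6.74 × 10⁵ nM = 0.674 mM.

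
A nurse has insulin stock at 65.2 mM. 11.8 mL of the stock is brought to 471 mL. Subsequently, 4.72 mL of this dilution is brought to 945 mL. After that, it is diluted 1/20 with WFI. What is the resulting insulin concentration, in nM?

408 nM

Overall dilution factor = 39.92 × 200.2 × 20 = 1.60 × 10⁵.
65.2 mM / 1.60 × 10⁵ = 4.08 × 10⁻⁴ mM = 408 nM.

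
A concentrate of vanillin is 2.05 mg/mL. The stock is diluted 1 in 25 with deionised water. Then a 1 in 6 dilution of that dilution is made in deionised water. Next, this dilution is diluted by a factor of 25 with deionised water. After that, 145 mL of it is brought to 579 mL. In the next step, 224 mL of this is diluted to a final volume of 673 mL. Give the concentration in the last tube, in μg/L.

45.6 μg/L

Overall dilution factor = 25 × 6 × 25 × 3.993 × 3.004 = 4.50 × 10⁴.
2.05 mg/mL / 4.50 × 10⁴ = 4.56 × 10⁻⁵ mg/mL = 45.6 μg/L.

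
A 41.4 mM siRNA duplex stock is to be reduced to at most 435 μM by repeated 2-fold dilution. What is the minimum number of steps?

7

Need 2ⁿ ≥ 95.2, so n ≥ log(95.2)/log(2) = 6.57.
Minimum whole steps: n = 7.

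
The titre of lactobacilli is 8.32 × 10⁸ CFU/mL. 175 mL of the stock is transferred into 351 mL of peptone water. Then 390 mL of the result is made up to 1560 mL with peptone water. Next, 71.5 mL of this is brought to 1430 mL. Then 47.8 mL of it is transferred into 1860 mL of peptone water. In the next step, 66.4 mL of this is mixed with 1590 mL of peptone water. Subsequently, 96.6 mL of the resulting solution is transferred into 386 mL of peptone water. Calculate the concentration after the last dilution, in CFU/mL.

696 CFU/mL

Overall dilution factor = 3.006 × 4 × 20 × 39.91 × 24.95 × 4.996 = 1.20 × 10⁶.
8.32 × 10⁸ CFU/mL / 1.20 × 10⁶ = 696 CFU/mL.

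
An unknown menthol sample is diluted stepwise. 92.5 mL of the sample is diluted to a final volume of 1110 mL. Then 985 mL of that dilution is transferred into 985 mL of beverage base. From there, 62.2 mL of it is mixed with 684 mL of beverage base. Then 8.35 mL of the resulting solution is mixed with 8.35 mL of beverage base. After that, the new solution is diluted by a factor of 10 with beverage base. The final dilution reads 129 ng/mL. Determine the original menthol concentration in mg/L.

Overall dilution factor = 12 × 2 × 12.00 × 2 × 10 = 5758.
Original = 129 ng/mL × 5758 = 7.43 × 10⁵ ng/mL = 743 mg/L.

743 mg/L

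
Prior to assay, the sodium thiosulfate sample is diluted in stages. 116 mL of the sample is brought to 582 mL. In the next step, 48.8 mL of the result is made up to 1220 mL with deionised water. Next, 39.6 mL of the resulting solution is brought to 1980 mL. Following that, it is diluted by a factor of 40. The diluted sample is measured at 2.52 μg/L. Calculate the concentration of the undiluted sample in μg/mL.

Overall dilution factor = 5.017 × 25 × 50 × 40 = 2.51 × 10⁵.
Original = 2.52 μg/L × 2.51 × 10⁵ = 6.32 × 10⁵ μg/L = 632 μg/mL.

632 μg/mL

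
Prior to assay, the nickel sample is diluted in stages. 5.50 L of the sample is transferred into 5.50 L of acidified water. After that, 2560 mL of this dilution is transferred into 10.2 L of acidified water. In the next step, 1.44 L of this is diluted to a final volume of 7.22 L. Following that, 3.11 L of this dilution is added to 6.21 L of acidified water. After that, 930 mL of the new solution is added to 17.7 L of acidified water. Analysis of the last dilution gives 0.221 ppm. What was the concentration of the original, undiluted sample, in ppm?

Overall dilution factor = 2 × 4.984 × 5.014 × 2.997 × 20.03 = 3001.
Original = 0.221 ppm × 3001 = 663 ppm.

663 ppm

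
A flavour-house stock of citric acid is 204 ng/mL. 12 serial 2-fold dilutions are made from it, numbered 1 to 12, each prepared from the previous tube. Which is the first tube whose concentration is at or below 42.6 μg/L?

tube 3

Tube n has concentration 204 ng/mL / 2ⁿ.
Need 2ⁿ ≥ 204 ng/mL / 42.6 μg/L = 4.79, so n ≥ 2.26.
First such tube: n = 3.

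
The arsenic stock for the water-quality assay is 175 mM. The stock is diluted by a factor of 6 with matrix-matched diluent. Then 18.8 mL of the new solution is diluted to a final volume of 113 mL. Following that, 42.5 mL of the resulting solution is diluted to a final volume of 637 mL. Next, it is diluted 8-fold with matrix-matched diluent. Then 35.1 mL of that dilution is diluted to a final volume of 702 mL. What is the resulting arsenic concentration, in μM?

2.02 μM

Overall dilution factor = 6 × 6.011 × 14.99 × 8 × 20 = 8.65 × 10⁴.
175 mM / 8.65 × 10⁴ = 2.02 × 10⁻³ mM = 2.02 μM.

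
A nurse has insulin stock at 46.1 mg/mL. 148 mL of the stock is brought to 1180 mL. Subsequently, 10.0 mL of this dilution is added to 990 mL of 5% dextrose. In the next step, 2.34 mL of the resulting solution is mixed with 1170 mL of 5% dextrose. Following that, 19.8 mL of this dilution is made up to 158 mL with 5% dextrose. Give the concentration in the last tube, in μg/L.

14.5 μg/L

Overall dilution factor = 7.973 × 100 × 501 × 7.980 = 3.19 × 10⁶.
46.1 mg/mL / 3.19 × 10⁶ = 1.45 × 10⁻⁵ mg/mL = 14.5 μg/L.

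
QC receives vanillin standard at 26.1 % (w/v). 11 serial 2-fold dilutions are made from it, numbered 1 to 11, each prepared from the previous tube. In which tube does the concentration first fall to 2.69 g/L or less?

tube 7

Tube n has concentration 26.1 % (w/v) / 2ⁿ.
Need 2ⁿ ≥ 26.1 % (w/v) / 2.69 g/L = 97.0, so n ≥ 6.60.
First such tube: n = 7.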